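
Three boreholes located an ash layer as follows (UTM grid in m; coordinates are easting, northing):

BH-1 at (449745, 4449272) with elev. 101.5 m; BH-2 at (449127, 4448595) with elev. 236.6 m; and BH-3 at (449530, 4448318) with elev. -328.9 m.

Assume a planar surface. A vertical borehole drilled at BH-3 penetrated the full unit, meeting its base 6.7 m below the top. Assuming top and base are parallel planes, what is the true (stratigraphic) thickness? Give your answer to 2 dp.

Two edge vectors: BH-1→BH-2 = (-618, -677, 135.1), BH-1→BH-3 = (-215, -954, -430.4).
Normal n = (BH-1→BH-2) × (BH-1→BH-3) = (420266.2, -295033.7, 444017).
So ∂z/∂easting = −n_x/n_z = −0.94651 and ∂z/∂northing = −n_y/n_z = 0.66446.
|∇z| = √(a²+b²) = 1.15646, so dip δ = arctan(1.15646) = 49.15°.
True thickness = vertical thickness × cos δ = 6.7 × cos 49.15° = 4.38 m.

4.38 m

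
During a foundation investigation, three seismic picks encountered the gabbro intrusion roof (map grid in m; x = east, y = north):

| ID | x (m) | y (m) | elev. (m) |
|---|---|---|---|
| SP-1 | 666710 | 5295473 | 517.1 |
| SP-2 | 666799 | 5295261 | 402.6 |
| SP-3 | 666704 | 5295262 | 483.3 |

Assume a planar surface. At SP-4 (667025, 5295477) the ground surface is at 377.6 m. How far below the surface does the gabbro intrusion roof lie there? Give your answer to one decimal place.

Let the plane be z = a·x + b·y + c.
SP-2−SP-1: 89a − 212b = −114.5;  SP-3−SP-1: −6a − 211b = −33.8.
Solving gives a = −0.847533789, b = 0.184290060.
Then c = 517.1 − a·666710 − b·5295473 = −410326.69.
At (667025, 5295477): z_contact = −565326.23 + 975903.78 − 410326.69 = 250.86 m.
Depth below ground = 377.6 − 250.86 = 126.7 m.

126.7 m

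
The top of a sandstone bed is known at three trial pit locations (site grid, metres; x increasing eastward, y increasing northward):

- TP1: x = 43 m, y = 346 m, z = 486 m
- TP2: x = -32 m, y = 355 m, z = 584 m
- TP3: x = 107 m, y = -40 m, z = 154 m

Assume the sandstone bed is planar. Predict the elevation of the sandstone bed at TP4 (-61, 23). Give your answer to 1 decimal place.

Two edge vectors: TP1→TP2 = (-75, 9, 98), TP1→TP3 = (64, -386, -332).
Normal n = (TP1→TP2) × (TP1→TP3) = (34840, -18628, 28374).
So ∂z/∂x = −n_x/n_z = −1.22788 and ∂z/∂y = −n_y/n_z = 0.65652.
Intercept c from TP1: 486 + 52.80 − 227.15 = 311.64.
At (-61, 23): z = 74.9 + 15.1 + 311.64 = 401.6 m.

401.6 m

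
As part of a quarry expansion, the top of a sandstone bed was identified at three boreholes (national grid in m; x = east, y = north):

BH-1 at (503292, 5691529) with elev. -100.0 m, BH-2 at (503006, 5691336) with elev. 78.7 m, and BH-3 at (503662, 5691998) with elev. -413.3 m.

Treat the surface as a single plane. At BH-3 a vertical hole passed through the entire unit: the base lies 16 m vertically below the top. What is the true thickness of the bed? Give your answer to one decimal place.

14.1 m

Two edge vectors: BH-1→BH-2 = (-286, -193, 178.7), BH-1→BH-3 = (370, 469, -313.3).
Normal n = (BH-1→BH-2) × (BH-1→BH-3) = (-23343.4, -23484.8, -62724).
So ∂z/∂x = −n_x/n_z = −0.37216 and ∂z/∂y = −n_y/n_z = −0.37441.
|∇z| = √(a²+b²) = 0.52791, so dip δ = arctan(0.52791) = 27.83°.
True thickness = vertical thickness × cos δ = 16 × cos 27.83° = 14.1 m.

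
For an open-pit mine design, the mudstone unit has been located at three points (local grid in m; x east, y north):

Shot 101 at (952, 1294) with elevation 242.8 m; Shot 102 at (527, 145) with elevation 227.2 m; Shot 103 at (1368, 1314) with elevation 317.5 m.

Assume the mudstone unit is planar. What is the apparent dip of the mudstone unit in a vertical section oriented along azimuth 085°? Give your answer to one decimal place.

10.0°

Two edge vectors: Shot 101→Shot 102 = (-425, -1149, -15.6), Shot 101→Shot 103 = (416, 20, 74.7).
Normal n = (Shot 101→Shot 102) × (Shot 101→Shot 103) = (-85518.3, 25257.9, 469484).
So ∂z/∂x = −n_x/n_z = 0.18215 and ∂z/∂y = −n_y/n_z = −0.05380.
Unit vector along 085° is (sin 85°, cos 85°) = (0.9962, 0.0872).
Slope in that direction = a·(0.9962) + b·(0.0872) = 0.17677.
Apparent dip = arctan|0.17677| = 10.0° (true dip is 10.8°, so apparent ≤ true as expected).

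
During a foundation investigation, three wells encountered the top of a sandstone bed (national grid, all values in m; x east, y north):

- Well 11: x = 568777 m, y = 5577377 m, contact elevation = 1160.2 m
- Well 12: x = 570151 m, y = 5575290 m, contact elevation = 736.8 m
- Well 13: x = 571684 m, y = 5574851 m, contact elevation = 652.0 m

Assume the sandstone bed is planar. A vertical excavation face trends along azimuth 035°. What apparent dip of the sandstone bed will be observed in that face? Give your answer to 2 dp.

Let the plane be z = a·x + b·y + c.
Well 12−Well 11: 1374a − 2087b = −423.4;  Well 13−Well 11: 2907a − 2526b = −508.2.
Solving gives a = 0.00343, b = 0.20513.
Unit vector along 035° is (sin 35°, cos 35°) = (0.5736, 0.8192).
Slope in that direction = a·(0.5736) + b·(0.8192) = 0.17000.
Apparent dip = arctan|0.17000| = 9.65° (true dip is 11.6°, so apparent ≤ true as expected).

9.65°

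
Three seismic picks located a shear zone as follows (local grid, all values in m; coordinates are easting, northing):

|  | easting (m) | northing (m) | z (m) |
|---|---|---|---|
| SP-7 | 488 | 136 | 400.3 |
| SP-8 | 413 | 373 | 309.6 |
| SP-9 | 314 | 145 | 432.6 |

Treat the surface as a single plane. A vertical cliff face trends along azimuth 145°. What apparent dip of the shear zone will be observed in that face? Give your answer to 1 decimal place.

Let the plane be z = a·easting + b·northing + c.
SP-8−SP-7: −75a + 237b = −90.7;  SP-9−SP-7: −174a + 9b = 32.3.
Solving gives a = −0.20885, b = −0.44879.
Unit vector along 145° is (sin 145°, cos 145°) = (0.5736, -0.8192).
Slope in that direction = a·(0.5736) + b·(-0.8192) = 0.24784.
Apparent dip = arctan|0.24784| = 13.9° (true dip is 26.3°, so apparent ≤ true as expected).

13.9°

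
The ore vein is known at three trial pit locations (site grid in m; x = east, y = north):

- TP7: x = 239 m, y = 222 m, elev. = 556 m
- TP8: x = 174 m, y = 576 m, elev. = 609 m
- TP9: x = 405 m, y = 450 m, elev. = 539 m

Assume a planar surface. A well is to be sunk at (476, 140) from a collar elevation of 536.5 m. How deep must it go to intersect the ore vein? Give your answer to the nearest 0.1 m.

Two edge vectors: TP7→TP8 = (-65, 354, 53), TP7→TP9 = (166, 228, -17).
Normal n = (TP7→TP8) × (TP7→TP9) = (-18102, 7693, -73584).
So ∂z/∂x = −n_x/n_z = −0.24600 and ∂z/∂y = −n_y/n_z = 0.10455.
Intercept c from TP7: 556 + 58.80 − 23.21 = 591.59.
At (476, 140): z_contact = −117.10 + 14.64 + 591.59 = 489.12 m.
Depth below ground = 536.5 − 489.12 = 47.4 m.

47.4 m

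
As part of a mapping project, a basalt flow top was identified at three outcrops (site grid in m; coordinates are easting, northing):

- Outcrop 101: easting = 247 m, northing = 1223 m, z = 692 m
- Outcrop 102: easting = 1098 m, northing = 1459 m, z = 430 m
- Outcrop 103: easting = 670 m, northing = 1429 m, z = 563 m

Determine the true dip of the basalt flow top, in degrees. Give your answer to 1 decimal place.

Two edge vectors: Outcrop 101→Outcrop 102 = (851, 236, -262), Outcrop 101→Outcrop 103 = (423, 206, -129).
Normal n = (Outcrop 101→Outcrop 102) × (Outcrop 101→Outcrop 103) = (23528, -1047, 75478).
So ∂z/∂easting = −n_x/n_z = −0.31172 and ∂z/∂northing = −n_y/n_z = 0.01387.
Gradient magnitude |∇z| = √(a² + b²) = √(0.09717 + 0.00019) = 0.31203.
True dip = arctan(0.31203) = 17.3°, dipping toward E (azimuth ≈ 093°).

17.3°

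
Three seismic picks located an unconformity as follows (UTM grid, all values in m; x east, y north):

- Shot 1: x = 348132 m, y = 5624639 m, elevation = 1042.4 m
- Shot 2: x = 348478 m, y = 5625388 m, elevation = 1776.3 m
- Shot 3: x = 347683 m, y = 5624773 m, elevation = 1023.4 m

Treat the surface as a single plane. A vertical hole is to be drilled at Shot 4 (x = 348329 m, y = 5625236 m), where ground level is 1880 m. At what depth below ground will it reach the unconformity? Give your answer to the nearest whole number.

Two edge vectors: Shot 1→Shot 2 = (346, 749, 733.9), Shot 1→Shot 3 = (-449, 134, -19).
Normal n = (Shot 1→Shot 2) × (Shot 1→Shot 3) = (-112573.6, -322947.1, 382665).
So ∂z/∂x = −n_x/n_z = 0.29418316 and ∂z/∂y = −n_y/n_z = 0.84394209.
Intercept c from Shot 1: 1042.4 − 102414.57 − 4746869.60 = −4848241.77.
At (348329, 5625236): z_contact = 102472.5 + 4747373.4 − 4848241.77 = 1604.2 m.
Depth below ground = 1880 − 1604.2 = 276 m.

276 m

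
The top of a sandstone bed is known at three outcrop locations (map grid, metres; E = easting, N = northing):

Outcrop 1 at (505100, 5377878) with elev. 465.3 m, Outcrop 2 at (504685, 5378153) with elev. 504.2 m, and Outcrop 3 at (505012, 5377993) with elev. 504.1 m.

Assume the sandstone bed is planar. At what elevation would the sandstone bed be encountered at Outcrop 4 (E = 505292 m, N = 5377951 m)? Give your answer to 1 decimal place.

555.2 m

Two edge vectors: Outcrop 1→Outcrop 2 = (-415, 275, 38.9), Outcrop 1→Outcrop 3 = (-88, 115, 38.8).
Normal n = (Outcrop 1→Outcrop 2) × (Outcrop 1→Outcrop 3) = (6196.5, 12678.8, -23525).
So ∂z/∂E = −n_x/n_z = 0.263400638 and ∂z/∂N = −n_y/n_z = 0.538950053.
Intercept c from Outcrop 1: 465.3 − 133043.66 − 2898407.63 = −3030986.00.
At (505292, 5377951): z = 133094.2 + 2898447.0 − 3030986.00 = 555.2 m.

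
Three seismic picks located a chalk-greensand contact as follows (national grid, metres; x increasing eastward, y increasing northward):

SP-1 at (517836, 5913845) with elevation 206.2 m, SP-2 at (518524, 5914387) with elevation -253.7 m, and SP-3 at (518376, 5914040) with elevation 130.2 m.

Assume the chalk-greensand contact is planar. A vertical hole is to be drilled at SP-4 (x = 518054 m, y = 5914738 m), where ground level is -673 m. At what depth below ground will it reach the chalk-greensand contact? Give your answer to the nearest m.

Let the plane be z = a·x + b·y + c.
SP-2−SP-1: 688a + 542b = −459.9;  SP-3−SP-1: 540a + 195b = −76.
Solving gives a = 0.30588254, b = −1.23680293.
Then c = 206.2 − a·517836 − b·5913845 = 7156070.02.
At (518054, 5914738): z_contact = 158463.7 − 7315365.3 + 7156070.02 = -831.6 m.
Depth below ground = -673 − (-831.6) = 159 m.

159 m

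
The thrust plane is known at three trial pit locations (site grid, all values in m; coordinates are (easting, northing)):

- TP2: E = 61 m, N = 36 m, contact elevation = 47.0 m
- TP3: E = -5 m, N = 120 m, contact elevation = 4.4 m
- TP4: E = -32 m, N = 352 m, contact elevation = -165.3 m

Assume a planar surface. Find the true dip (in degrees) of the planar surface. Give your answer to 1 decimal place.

Two edge vectors: TP2→TP3 = (-66, 84, -42.6), TP2→TP4 = (-93, 316, -212.3).
Normal n = (TP2→TP3) × (TP2→TP4) = (-4371.6, -10050, -13044).
So ∂z/∂E = −n_x/n_z = −0.33514 and ∂z/∂N = −n_y/n_z = −0.77047.
Gradient magnitude |∇z| = √(a² + b²) = √(0.11232 + 0.59362) = 0.84020.
True dip = arctan(0.84020) = 40.0°, dipping toward NNE (azimuth ≈ 024°).

40.0°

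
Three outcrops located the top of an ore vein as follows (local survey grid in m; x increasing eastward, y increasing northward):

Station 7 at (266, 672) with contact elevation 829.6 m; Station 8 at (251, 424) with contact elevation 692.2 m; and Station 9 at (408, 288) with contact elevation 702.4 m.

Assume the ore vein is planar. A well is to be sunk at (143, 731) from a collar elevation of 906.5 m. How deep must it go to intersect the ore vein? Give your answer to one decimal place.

109.7 m

Two edge vectors: Station 7→Station 8 = (-15, -248, -137.4), Station 7→Station 9 = (142, -384, -127.2).
Normal n = (Station 7→Station 8) × (Station 7→Station 9) = (-21216, -21418.8, 40976).
So ∂z/∂x = −n_x/n_z = 0.51777 and ∂z/∂y = −n_y/n_z = 0.52272.
Intercept c from Station 7: 829.6 − 137.73 − 351.26 = 340.61.
At (143, 731): z_contact = 74.04 + 382.11 + 340.61 = 796.75 m.
Depth below ground = 906.5 − 796.75 = 109.7 m.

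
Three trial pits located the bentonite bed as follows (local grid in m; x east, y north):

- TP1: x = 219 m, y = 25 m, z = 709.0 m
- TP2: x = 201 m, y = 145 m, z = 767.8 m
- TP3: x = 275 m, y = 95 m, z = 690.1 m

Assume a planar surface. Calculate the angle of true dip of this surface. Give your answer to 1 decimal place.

41.4°

Let the plane be z = a·x + b·y + c.
TP2−TP1: −18a + 120b = 58.8;  TP3−TP1: 56a + 70b = −18.9.
Solving gives a = −0.80000, b = 0.37000.
Gradient magnitude |∇z| = √(a² + b²) = √(0.64000 + 0.13690) = 0.88142.
True dip = arctan(0.88142) = 41.4°, dipping toward ESE (azimuth ≈ 115°).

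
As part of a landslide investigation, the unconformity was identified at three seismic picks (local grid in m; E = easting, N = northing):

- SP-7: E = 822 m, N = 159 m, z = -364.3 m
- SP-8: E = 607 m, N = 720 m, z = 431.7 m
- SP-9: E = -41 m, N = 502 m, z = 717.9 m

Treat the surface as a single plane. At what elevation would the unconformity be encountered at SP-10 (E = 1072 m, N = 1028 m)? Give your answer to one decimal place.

394.1 m

Two edge vectors: SP-7→SP-8 = (-215, 561, 796), SP-7→SP-9 = (-863, 343, 1082.2).
Normal n = (SP-7→SP-8) × (SP-7→SP-9) = (334086.2, -454275, 410398).
So ∂z/∂E = −n_x/n_z = −0.814054 and ∂z/∂N = −n_y/n_z = 1.106913.
Intercept c from SP-7: -364.3 + 669.15 − 176.00 = 128.85.
At (1072, 1028): z = −872.7 + 1137.9 + 128.85 = 394.1 m.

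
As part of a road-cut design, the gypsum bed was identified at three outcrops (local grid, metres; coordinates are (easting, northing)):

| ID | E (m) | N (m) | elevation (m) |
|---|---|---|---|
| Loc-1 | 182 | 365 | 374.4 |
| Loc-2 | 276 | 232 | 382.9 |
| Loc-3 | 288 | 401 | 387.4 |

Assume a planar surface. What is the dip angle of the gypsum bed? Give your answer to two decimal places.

Two edge vectors: Loc-1→Loc-2 = (94, -133, 8.5), Loc-1→Loc-3 = (106, 36, 13).
Normal n = (Loc-1→Loc-2) × (Loc-1→Loc-3) = (-2035, -321, 17482).
So ∂z/∂E = −n_x/n_z = 0.11641 and ∂z/∂N = −n_y/n_z = 0.01836.
Gradient magnitude |∇z| = √(a² + b²) = √(0.01355 + 0.00034) = 0.11784.
True dip = arctan(0.11784) = 6.72°, dipping toward W (azimuth ≈ 261°).

6.72°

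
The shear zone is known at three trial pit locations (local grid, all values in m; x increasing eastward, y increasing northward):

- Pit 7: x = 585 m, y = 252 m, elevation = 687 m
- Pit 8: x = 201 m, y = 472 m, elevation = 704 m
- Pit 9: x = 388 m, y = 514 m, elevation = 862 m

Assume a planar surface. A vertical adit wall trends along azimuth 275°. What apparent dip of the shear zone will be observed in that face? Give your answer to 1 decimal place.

26.3°

Let the plane be z = a·x + b·y + c.
Pit 8−Pit 7: −384a + 220b = 17;  Pit 9−Pit 7: −197a + 262b = 175.
Solving gives a = 0.59450, b = 1.11495.
Unit vector along 275° is (sin 275°, cos 275°) = (-0.9962, 0.0872).
Slope in that direction = a·(-0.9962) + b·(0.0872) = −0.49507.
Apparent dip = arctan|0.49507| = 26.3° (true dip is 51.6°, so apparent ≤ true as expected).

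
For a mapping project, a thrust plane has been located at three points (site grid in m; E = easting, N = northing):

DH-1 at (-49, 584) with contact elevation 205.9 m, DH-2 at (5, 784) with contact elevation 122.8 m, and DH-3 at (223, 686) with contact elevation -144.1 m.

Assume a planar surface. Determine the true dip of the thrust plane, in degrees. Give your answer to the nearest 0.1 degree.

Two edge vectors: DH-1→DH-2 = (54, 200, -83.1), DH-1→DH-3 = (272, 102, -350).
Normal n = (DH-1→DH-2) × (DH-1→DH-3) = (-61523.8, -3703.2, -48892).
So ∂z/∂E = −n_x/n_z = −1.25836 and ∂z/∂N = −n_y/n_z = −0.07574.
Gradient magnitude |∇z| = √(a² + b²) = √(1.58347 + 0.00574) = 1.26064.
True dip = arctan(1.26064) = 51.6°, dipping toward E (azimuth ≈ 087°).

51.6°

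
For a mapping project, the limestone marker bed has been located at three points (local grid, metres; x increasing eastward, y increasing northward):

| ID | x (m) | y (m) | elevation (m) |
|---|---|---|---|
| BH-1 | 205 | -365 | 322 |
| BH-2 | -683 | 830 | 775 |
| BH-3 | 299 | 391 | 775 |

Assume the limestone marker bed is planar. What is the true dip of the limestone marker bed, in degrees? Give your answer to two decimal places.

31.87°

Two edge vectors: BH-1→BH-2 = (-888, 1195, 453), BH-1→BH-3 = (94, 756, 453).
Normal n = (BH-1→BH-2) × (BH-1→BH-3) = (198867, 444846, -783658).
So ∂z/∂x = −n_x/n_z = 0.25377 and ∂z/∂y = −n_y/n_z = 0.56765.
Gradient magnitude |∇z| = √(a² + b²) = √(0.06440 + 0.32223) = 0.62179.
True dip = arctan(0.62179) = 31.87°, dipping toward SSW (azimuth ≈ 204°).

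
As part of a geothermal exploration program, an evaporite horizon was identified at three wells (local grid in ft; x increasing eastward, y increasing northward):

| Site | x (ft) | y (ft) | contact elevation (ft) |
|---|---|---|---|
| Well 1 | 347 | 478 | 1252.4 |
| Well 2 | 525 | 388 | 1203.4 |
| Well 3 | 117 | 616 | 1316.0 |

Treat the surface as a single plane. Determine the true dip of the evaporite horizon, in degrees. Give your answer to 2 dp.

Two edge vectors: Well 1→Well 2 = (178, -90, -49), Well 1→Well 3 = (-230, 138, 63.6).
Normal n = (Well 1→Well 2) × (Well 1→Well 3) = (1038, -50.8, 3864).
So ∂z/∂x = −n_x/n_z = −0.26863 and ∂z/∂y = −n_y/n_z = 0.01315.
Gradient magnitude |∇z| = √(a² + b²) = √(0.07216 + 0.00017) = 0.26896.
True dip = arctan(0.26896) = 15.05°, dipping toward E (azimuth ≈ 093°).

15.05°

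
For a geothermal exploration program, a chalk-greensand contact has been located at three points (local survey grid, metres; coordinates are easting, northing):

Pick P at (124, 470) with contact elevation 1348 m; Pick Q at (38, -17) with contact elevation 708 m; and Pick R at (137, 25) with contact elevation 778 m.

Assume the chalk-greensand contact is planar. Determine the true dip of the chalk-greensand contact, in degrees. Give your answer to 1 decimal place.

52.3°

Let the plane be z = a·easting + b·northing + c.
Pick Q−Pick P: −86a − 487b = −640;  Pick R−Pick P: 13a − 445b = −570.
Solving gives a = 0.16166, b = 1.28562.
Gradient magnitude |∇z| = √(a² + b²) = √(0.02613 + 1.65282) = 1.29574.
True dip = arctan(1.29574) = 52.3°, dipping toward S (azimuth ≈ 187°).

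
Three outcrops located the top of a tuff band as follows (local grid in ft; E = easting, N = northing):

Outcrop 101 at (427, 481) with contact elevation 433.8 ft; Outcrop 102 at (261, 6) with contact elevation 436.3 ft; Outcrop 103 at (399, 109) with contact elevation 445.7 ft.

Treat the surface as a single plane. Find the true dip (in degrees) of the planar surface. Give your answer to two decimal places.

Two edge vectors: Outcrop 101→Outcrop 102 = (-166, -475, 2.5), Outcrop 101→Outcrop 103 = (-28, -372, 11.9).
Normal n = (Outcrop 101→Outcrop 102) × (Outcrop 101→Outcrop 103) = (-4722.5, 1905.4, 48452).
So ∂z/∂E = −n_x/n_z = 0.09747 and ∂z/∂N = −n_y/n_z = −0.03933.
Gradient magnitude |∇z| = √(a² + b²) = √(0.00950 + 0.00155) = 0.10510.
True dip = arctan(0.10510) = 6.00°, dipping toward WNW (azimuth ≈ 292°).

6.00°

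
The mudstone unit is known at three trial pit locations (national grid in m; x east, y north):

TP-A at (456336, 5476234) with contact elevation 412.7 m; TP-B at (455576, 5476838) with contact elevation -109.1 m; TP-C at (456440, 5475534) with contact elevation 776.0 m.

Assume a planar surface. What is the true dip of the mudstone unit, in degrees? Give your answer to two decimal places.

29.50°

Two edge vectors: TP-A→TP-B = (-760, 604, -521.8), TP-A→TP-C = (104, -700, 363.3).
Normal n = (TP-A→TP-B) × (TP-A→TP-C) = (-145826.8, 221840.8, 469184).
So ∂z/∂x = −n_x/n_z = 0.31081 and ∂z/∂y = −n_y/n_z = −0.47282.
Gradient magnitude |∇z| = √(a² + b²) = √(0.09660 + 0.22356) = 0.56583.
True dip = arctan(0.56583) = 29.50°, dipping toward NNW (azimuth ≈ 327°).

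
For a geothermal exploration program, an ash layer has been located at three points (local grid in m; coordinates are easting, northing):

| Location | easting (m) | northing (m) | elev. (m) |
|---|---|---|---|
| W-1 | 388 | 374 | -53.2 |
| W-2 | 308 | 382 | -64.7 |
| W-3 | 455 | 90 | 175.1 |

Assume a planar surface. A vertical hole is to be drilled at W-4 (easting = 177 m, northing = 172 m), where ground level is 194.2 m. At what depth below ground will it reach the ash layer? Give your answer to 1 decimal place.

Two edge vectors: W-1→W-2 = (-80, 8, -11.5), W-1→W-3 = (67, -284, 228.3).
Normal n = (W-1→W-2) × (W-1→W-3) = (-1439.6, 17493.5, 22184).
So ∂z/∂easting = −n_x/n_z = 0.06489 and ∂z/∂northing = −n_y/n_z = −0.78856.
Intercept c from W-1: -53.2 − 25.18 + 294.92 = 216.54.
At (177, 172): z_contact = 11.49 − 135.63 + 216.54 = 92.40 m.
Depth below ground = 194.2 − 92.40 = 101.8 m.

101.8 m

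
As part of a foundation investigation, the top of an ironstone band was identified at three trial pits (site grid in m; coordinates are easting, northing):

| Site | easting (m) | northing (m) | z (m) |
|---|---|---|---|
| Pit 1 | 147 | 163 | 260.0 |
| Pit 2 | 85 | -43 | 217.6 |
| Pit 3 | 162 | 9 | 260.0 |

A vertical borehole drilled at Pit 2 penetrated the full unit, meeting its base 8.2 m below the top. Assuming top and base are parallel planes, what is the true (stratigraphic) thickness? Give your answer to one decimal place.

Let the plane be z = a·easting + b·northing + c.
Pit 2−Pit 1: −62a − 206b = −42.4;  Pit 3−Pit 1: 15a − 154b = 0.
Solving gives a = 0.51666, b = 0.05032.
|∇z| = √(a²+b²) = 0.51911, so dip δ = arctan(0.51911) = 27.43°.
True thickness = vertical thickness × cos δ = 8.2 × cos 27.43° = 7.3 m.

7.3 m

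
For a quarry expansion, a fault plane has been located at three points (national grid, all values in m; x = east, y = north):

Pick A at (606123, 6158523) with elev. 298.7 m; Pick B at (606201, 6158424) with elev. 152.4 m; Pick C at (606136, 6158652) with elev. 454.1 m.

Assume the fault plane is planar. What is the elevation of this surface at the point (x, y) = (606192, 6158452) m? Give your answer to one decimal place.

Two edge vectors: Pick A→Pick B = (78, -99, -146.3), Pick A→Pick C = (13, 129, 155.4).
Normal n = (Pick A→Pick B) × (Pick A→Pick C) = (3488.1, -14023.1, 11349).
So ∂z/∂x = −n_x/n_z = −0.307348665 and ∂z/∂y = −n_y/n_z = 1.235624284.
Intercept c from Pick A: 298.7 + 186291.09 − 7609620.57 = −7423030.78.
At (606192, 6158452): z = −186312.3 + 7609532.8 − 7423030.78 = 189.8 m.

189.8 m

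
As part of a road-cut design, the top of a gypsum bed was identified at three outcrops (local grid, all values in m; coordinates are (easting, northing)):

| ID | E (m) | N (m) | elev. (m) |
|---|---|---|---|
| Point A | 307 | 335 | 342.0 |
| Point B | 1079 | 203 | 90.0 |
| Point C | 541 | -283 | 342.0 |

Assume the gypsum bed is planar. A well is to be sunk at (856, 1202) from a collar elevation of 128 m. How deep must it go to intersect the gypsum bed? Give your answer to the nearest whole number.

Let the plane be z = a·E + b·N + c.
Point B−Point A: 772a − 132b = −252;  Point C−Point A: 234a − 618b = 0.
Solving gives a = −0.34902, b = −0.13215.
Then c = 342 − a·307 − b·335 = 493.42.
At (856, 1202): z_contact = −298.8 − 158.8 + 493.42 = 35.8 m.
Depth below ground = 128 − 35.8 = 92 m.

92 m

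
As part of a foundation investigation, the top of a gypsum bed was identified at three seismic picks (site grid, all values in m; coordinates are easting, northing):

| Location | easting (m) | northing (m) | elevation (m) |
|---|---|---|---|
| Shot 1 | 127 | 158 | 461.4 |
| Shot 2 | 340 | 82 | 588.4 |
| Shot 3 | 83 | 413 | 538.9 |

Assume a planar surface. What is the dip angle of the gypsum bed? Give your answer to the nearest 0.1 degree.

40.9°

Two edge vectors: Shot 1→Shot 2 = (213, -76, 127), Shot 1→Shot 3 = (-44, 255, 77.5).
Normal n = (Shot 1→Shot 2) × (Shot 1→Shot 3) = (-38275, -22095.5, 50971).
So ∂z/∂easting = −n_x/n_z = 0.75092 and ∂z/∂northing = −n_y/n_z = 0.43349.
Gradient magnitude |∇z| = √(a² + b²) = √(0.56388 + 0.18791) = 0.86706.
True dip = arctan(0.86706) = 40.9°, dipping toward WSW (azimuth ≈ 240°).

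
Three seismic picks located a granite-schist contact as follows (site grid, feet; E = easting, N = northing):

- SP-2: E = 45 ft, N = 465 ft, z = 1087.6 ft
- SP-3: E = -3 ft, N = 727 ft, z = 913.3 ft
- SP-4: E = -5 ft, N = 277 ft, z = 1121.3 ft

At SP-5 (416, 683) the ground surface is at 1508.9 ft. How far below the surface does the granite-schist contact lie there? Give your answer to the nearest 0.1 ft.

121.7 ft

Let the plane be z = a·E + b·N + c.
SP-3−SP-2: −48a + 262b = −174.3;  SP-4−SP-2: −50a − 188b = 33.7.
Solving gives a = 1.08204, b = −0.46703.
Then c = 1087.6 − a·45 − b·465 = 1256.08.
At (416, 683): z_contact = 450.13 − 318.98 + 1256.08 = 1387.22 ft.
Depth below ground = 1508.9 − 1387.22 = 121.7 ft.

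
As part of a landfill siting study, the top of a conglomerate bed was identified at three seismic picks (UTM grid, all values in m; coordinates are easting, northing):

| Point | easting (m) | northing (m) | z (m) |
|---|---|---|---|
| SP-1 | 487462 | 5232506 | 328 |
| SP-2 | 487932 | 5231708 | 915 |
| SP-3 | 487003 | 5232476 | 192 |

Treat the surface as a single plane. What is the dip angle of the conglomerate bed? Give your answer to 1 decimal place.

32.4°

Let the plane be z = a·easting + b·northing + c.
SP-2−SP-1: 470a − 798b = 587;  SP-3−SP-1: −459a − 30b = −136.
Solving gives a = 0.33161, b = −0.54028.
Gradient magnitude |∇z| = √(a² + b²) = √(0.10996 + 0.29190) = 0.63393.
True dip = arctan(0.63393) = 32.4°, dipping toward NNW (azimuth ≈ 328°).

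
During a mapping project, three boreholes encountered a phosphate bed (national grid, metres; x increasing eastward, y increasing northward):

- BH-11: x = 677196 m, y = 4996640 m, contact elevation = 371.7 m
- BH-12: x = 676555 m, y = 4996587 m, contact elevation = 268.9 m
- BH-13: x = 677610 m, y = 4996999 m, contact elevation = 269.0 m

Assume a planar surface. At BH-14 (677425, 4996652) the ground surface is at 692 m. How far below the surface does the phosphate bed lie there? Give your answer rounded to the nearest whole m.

Let the plane be z = a·x + b·y + c.
BH-12−BH-11: −641a − 53b = −102.8;  BH-13−BH-11: 414a + 359b = −102.7.
Solving gives a = 0.20342449, b = −0.52066222.
Then c = 371.7 − a·677196 − b·4996640 = 2464175.15.
At (677425, 4996652): z_contact = 137804.8 − 2601567.9 + 2464175.15 = 412.0 m.
Depth below ground = 692 − 412.0 = 280 m.

280 m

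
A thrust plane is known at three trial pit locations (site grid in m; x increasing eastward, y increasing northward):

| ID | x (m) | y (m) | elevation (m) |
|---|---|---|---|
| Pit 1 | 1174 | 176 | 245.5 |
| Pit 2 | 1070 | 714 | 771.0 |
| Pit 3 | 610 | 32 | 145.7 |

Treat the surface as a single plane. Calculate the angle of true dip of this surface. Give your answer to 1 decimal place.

Let the plane be z = a·x + b·y + c.
Pit 2−Pit 1: −104a + 538b = 525.5;  Pit 3−Pit 1: −564a − 144b = −99.8.
Solving gives a = −0.06903, b = 0.96342.
Gradient magnitude |∇z| = √(a² + b²) = √(0.00477 + 0.92818) = 0.96589.
True dip = arctan(0.96589) = 44.0°, dipping toward S (azimuth ≈ 176°).

44.0°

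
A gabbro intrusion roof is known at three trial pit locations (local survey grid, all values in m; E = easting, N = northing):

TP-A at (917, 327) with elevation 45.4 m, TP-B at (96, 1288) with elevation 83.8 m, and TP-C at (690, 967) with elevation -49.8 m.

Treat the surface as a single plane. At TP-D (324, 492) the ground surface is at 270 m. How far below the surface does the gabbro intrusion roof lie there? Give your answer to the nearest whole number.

Two edge vectors: TP-A→TP-B = (-821, 961, 38.4), TP-A→TP-C = (-227, 640, -95.2).
Normal n = (TP-A→TP-B) × (TP-A→TP-C) = (-116063.2, -86876, -307293).
So ∂z/∂E = −n_x/n_z = −0.37770 and ∂z/∂N = −n_y/n_z = −0.28271.
Intercept c from TP-A: 45.4 + 346.35 + 92.45 = 484.19.
At (324, 492): z_contact = −122.4 − 139.1 + 484.19 = 222.7 m.
Depth below ground = 270 − 222.7 = 47 m.

47 m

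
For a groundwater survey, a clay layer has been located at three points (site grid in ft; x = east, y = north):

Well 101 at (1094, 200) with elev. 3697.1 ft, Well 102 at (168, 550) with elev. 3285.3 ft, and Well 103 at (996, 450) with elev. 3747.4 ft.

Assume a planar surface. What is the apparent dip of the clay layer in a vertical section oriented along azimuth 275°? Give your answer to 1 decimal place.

Two edge vectors: Well 101→Well 102 = (-926, 350, -411.8), Well 101→Well 103 = (-98, 250, 50.3).
Normal n = (Well 101→Well 102) × (Well 101→Well 103) = (120555, 86934.2, -197200).
So ∂z/∂x = −n_x/n_z = 0.61133 and ∂z/∂y = −n_y/n_z = 0.44084.
Unit vector along 275° is (sin 275°, cos 275°) = (-0.9962, 0.0872).
Slope in that direction = a·(-0.9962) + b·(0.0872) = −0.57059.
Apparent dip = arctan|0.57059| = 29.7° (true dip is 37.0°, so apparent ≤ true as expected).

29.7°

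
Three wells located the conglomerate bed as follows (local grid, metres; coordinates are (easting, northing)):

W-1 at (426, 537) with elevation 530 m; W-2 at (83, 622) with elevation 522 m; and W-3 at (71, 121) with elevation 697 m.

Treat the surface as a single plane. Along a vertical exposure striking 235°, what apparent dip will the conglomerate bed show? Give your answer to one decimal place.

14.1°

Let the plane be z = a·E + b·N + c.
W-2−W-1: −343a + 85b = −8;  W-3−W-1: −355a − 416b = 167.
Solving gives a = −0.06286, b = −0.34780.
Unit vector along 235° is (sin 235°, cos 235°) = (-0.8192, -0.5736).
Slope in that direction = a·(-0.8192) + b·(-0.5736) = 0.25098.
Apparent dip = arctan|0.25098| = 14.1° (true dip is 19.5°, so apparent ≤ true as expected).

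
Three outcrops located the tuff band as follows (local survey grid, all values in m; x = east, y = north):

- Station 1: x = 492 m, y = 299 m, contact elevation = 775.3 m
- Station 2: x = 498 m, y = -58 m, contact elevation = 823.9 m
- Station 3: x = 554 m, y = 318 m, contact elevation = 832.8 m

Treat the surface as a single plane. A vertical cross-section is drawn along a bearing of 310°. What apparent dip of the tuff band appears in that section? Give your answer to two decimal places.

39.20°

Let the plane be z = a·x + b·y + c.
Station 2−Station 1: 6a − 357b = 48.6;  Station 3−Station 1: 62a + 19b = 57.5.
Solving gives a = 0.96417, b = −0.11993.
Unit vector along 310° is (sin 310°, cos 310°) = (-0.7660, 0.6428).
Slope in that direction = a·(-0.7660) + b·(0.6428) = −0.81569.
Apparent dip = arctan|0.81569| = 39.20° (true dip is 44.2°, so apparent ≤ true as expected).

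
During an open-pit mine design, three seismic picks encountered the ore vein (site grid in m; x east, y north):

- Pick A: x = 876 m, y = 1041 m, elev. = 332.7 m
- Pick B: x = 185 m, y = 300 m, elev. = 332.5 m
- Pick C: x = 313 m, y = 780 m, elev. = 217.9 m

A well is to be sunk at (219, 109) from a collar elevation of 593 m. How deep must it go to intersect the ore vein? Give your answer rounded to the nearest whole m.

184 m

Let the plane be z = a·x + b·y + c.
Pick B−Pick A: −691a − 741b = −0.2;  Pick C−Pick A: −563a − 261b = −114.8.
Solving gives a = 0.35897, b = −0.33447.
Then c = 332.7 − a·876 − b·1041 = 366.43.
At (219, 109): z_contact = 78.6 − 36.5 + 366.43 = 408.6 m.
Depth below ground = 593 − 408.6 = 184 m.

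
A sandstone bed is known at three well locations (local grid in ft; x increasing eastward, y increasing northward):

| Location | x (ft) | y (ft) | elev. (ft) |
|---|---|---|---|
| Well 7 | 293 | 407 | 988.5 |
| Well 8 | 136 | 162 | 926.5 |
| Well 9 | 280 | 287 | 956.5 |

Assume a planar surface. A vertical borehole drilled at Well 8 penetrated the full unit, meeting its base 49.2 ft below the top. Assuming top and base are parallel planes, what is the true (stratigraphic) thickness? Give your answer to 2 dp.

Let the plane be z = a·x + b·y + c.
Well 8−Well 7: −157a − 245b = −62;  Well 9−Well 7: −13a − 120b = −32.
Solving gives a = −0.02555, b = 0.26943.
|∇z| = √(a²+b²) = 0.27064, so dip δ = arctan(0.27064) = 15.14°.
True thickness = vertical thickness × cos δ = 49.2 × cos 15.14° = 47.49 ft.

47.49 ft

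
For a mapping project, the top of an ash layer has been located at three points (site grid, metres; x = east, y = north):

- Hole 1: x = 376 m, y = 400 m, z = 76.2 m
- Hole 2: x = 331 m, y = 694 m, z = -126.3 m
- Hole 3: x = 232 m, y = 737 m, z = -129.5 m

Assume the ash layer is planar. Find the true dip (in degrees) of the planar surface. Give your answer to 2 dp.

38.18°

Let the plane be z = a·x + b·y + c.
Hole 2−Hole 1: −45a + 294b = −202.5;  Hole 3−Hole 1: −144a + 337b = −205.7.
Solving gives a = −0.28585, b = −0.73253.
Gradient magnitude |∇z| = √(a² + b²) = √(0.08171 + 0.53660) = 0.78632.
True dip = arctan(0.78632) = 38.18°, dipping toward NNE (azimuth ≈ 021°).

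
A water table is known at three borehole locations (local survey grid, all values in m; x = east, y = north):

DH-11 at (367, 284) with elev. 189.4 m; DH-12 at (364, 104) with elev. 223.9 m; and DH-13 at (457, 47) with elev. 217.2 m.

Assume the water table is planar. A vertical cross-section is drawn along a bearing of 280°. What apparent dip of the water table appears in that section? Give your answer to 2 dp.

8.64°

Let the plane be z = a·x + b·y + c.
DH-12−DH-11: −3a − 180b = 34.5;  DH-13−DH-11: 90a − 237b = 27.8.
Solving gives a = −0.18760, b = −0.18854.
Unit vector along 280° is (sin 280°, cos 280°) = (-0.9848, 0.1736).
Slope in that direction = a·(-0.9848) + b·(0.1736) = 0.15201.
Apparent dip = arctan|0.15201| = 8.64° (true dip is 14.9°, so apparent ≤ true as expected).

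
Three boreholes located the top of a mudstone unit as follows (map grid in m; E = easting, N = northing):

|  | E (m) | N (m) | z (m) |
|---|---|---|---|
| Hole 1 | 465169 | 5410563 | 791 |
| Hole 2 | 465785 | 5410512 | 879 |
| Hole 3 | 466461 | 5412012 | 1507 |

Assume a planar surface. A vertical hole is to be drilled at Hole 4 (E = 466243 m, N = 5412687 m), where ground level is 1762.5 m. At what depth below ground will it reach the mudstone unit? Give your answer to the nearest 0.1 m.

62.3 m

Two edge vectors: Hole 1→Hole 2 = (616, -51, 88), Hole 1→Hole 3 = (1292, 1449, 716).
Normal n = (Hole 1→Hole 2) × (Hole 1→Hole 3) = (-164028, -327360, 958476).
So ∂z/∂E = −n_x/n_z = 0.171134176 and ∂z/∂N = −n_y/n_z = 0.341542198.
Intercept c from Hole 1: 791 − 79606.31 − 1847935.58 = −1926750.89.
At (466243, 5412687): z_contact = 79790.11 + 1848661.02 − 1926750.89 = 1700.23 m.
Depth below ground = 1762.5 − 1700.23 = 62.3 m.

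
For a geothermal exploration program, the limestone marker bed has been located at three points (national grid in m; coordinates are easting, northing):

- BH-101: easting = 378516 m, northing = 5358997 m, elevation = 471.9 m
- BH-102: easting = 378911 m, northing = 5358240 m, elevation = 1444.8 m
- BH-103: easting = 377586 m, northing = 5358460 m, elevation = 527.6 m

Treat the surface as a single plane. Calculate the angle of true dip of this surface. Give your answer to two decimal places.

Two edge vectors: BH-101→BH-102 = (395, -757, 972.9), BH-101→BH-103 = (-930, -537, 55.7).
Normal n = (BH-101→BH-102) × (BH-101→BH-103) = (480282.4, -926798.5, -916125).
So ∂z/∂easting = −n_x/n_z = 0.52425 and ∂z/∂northing = −n_y/n_z = −1.01165.
Gradient magnitude |∇z| = √(a² + b²) = √(0.27484 + 1.02344) = 1.13942.
True dip = arctan(1.13942) = 48.73°, dipping toward NNW (azimuth ≈ 333°).

48.73°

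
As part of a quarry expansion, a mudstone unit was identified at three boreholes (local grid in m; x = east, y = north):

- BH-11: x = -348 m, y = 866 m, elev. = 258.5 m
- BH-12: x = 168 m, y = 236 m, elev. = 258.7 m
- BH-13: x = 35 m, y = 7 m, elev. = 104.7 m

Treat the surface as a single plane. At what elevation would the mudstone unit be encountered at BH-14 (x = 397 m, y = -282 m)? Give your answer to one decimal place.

Let the plane be z = a·x + b·y + c.
BH-12−BH-11: 516a − 630b = 0.2;  BH-13−BH-11: 383a − 859b = −153.8.
Solving gives a = 0.48063, b = 0.39334.
Then c = 258.5 − a·-348 − b·866 = 85.12.
At (397, -282): z = 190.8 − 110.9 + 85.12 = 165.0 m.

165.0 m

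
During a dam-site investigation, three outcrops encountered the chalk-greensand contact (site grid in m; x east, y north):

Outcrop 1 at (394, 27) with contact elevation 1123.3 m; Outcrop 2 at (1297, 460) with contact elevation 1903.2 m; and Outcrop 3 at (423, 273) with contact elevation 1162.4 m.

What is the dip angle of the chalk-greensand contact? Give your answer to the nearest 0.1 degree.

Let the plane be z = a·x + b·y + c.
Outcrop 2−Outcrop 1: 903a + 433b = 779.9;  Outcrop 3−Outcrop 1: 29a + 246b = 39.1.
Solving gives a = 0.83464, b = 0.06055.
Gradient magnitude |∇z| = √(a² + b²) = √(0.69663 + 0.00367) = 0.83684.
True dip = arctan(0.83684) = 39.9°, dipping toward W (azimuth ≈ 266°).

39.9°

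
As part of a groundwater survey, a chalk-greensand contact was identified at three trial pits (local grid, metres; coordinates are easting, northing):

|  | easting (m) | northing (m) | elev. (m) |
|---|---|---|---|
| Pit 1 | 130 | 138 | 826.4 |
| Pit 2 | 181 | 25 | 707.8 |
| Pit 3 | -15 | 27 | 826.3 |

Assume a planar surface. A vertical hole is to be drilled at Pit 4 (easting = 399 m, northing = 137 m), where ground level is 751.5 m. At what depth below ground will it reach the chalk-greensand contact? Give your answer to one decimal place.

Two edge vectors: Pit 1→Pit 2 = (51, -113, -118.6), Pit 1→Pit 3 = (-145, -111, -0.1).
Normal n = (Pit 1→Pit 2) × (Pit 1→Pit 3) = (-13153.3, 17202.1, -22046).
So ∂z/∂easting = −n_x/n_z = −0.59663 and ∂z/∂northing = −n_y/n_z = 0.78028.
Intercept c from Pit 1: 826.4 + 77.56 − 107.68 = 796.28.
At (399, 137): z_contact = −238.06 + 106.90 + 796.28 = 665.13 m.
Depth below ground = 751.5 − 665.13 = 86.4 m.

86.4 m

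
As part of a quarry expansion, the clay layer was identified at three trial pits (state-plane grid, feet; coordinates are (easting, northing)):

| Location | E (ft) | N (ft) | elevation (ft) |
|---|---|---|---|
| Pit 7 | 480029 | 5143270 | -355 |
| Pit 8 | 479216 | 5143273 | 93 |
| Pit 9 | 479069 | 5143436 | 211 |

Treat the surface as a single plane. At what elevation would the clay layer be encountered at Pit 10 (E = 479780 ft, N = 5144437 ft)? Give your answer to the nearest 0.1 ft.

47.8 ft

Let the plane be z = a·E + b·N + c.
Pit 8−Pit 7: −813a + 3b = 448;  Pit 9−Pit 7: −960a + 166b = 566.
Solving gives a = −0.550205182, b = 0.227729069.
Then c = -355 − a·480029 − b·5143270 = −907512.65.
At (479780, 5144437): z = −263977.4 + 1171537.8 − 907512.65 = 47.8 ft.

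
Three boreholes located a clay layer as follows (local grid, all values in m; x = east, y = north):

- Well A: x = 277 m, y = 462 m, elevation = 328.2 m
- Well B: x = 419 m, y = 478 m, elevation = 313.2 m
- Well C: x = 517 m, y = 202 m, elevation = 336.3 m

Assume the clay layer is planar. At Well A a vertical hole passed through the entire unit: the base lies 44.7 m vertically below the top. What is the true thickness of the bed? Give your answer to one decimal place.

Two edge vectors: Well A→Well B = (142, 16, -15), Well A→Well C = (240, -260, 8.1).
Normal n = (Well A→Well B) × (Well A→Well C) = (-3770.4, -4750.2, -40760).
So ∂z/∂x = −n_x/n_z = −0.09250 and ∂z/∂y = −n_y/n_z = −0.11654.
|∇z| = √(a²+b²) = 0.14879, so dip δ = arctan(0.14879) = 8.46°.
True thickness = vertical thickness × cos δ = 44.7 × cos 8.46° = 44.2 m.

44.2 m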